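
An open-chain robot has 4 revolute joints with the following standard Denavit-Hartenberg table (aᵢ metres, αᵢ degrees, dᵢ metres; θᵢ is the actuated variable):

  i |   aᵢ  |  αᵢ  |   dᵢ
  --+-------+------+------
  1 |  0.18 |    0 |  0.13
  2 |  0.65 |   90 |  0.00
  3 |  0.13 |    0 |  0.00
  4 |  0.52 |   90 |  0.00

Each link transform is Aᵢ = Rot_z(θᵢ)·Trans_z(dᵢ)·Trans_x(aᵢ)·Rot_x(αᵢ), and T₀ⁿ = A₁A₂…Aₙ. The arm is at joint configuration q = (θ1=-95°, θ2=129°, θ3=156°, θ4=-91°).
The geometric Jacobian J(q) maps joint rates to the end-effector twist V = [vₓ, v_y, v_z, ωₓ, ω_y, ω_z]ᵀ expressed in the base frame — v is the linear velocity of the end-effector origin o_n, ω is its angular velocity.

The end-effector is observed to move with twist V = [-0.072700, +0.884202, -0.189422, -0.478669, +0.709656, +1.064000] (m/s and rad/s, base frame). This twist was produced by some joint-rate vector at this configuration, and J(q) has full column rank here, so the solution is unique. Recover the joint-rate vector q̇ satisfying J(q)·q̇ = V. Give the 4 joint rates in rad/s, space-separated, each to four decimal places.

o_n = [0.6069, 0.2406, 0.6542]
J₁: ẑ×o_n = [-0.2406, 0.6069, 0.0000], ω = ẑ
J2: z=[0.0000, 0.0000, 1.0000] o=[-0.0157, -0.1793, 0.1300] → [-0.4200, 0.6226, 0.0000, 0.0000, 0.0000, 1.0000]
J3: z=[0.5592, -0.8290, 0.0000] o=[0.5232, 0.1842, 0.1300] → [-0.4345, -0.2931, 0.1010, 0.5592, -0.8290, 0.0000]
J4: z=[0.5592, -0.8290, 0.0000] o=[0.4247, 0.1178, 0.1829] → [-0.3907, -0.2635, 0.2198, 0.5592, -0.8290, 0.0000]
q̇ = J⁺·V = [0.2240, 0.8400, 0.0110, -0.8670]

0.2240 0.8400 0.0110 -0.8670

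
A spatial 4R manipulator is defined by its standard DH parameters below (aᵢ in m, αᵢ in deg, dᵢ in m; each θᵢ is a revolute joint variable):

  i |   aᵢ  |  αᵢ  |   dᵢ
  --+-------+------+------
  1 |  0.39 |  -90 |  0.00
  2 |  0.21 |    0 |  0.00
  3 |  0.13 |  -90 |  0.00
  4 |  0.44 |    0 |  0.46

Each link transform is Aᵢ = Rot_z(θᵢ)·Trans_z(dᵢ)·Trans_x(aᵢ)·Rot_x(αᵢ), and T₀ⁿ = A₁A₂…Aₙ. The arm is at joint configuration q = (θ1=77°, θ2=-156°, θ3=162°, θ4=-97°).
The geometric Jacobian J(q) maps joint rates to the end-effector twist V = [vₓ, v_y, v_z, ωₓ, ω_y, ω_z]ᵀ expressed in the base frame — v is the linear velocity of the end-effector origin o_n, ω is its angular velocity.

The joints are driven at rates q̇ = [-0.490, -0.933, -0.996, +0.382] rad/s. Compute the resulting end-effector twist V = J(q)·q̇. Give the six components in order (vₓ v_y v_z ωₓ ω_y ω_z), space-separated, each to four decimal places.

0.3575 1.1471 -0.1427 1.8706 -0.4728 -0.8699

o_n = [-0.3747, 0.3185, -0.3800]
J₁: ẑ×o_n = [-0.3185, -0.3747, 0.0000], ω = ẑ
J2: z=[-0.9744, 0.2250, 0.0000] o=[0.0877, 0.3800, 0.0000] → [-0.0855, -0.3703, 0.1640, -0.9744, 0.2250, 0.0000]
J3: z=[-0.9744, 0.2250, 0.0000] o=[0.0446, 0.1931, 0.0854] → [-0.1047, -0.4535, -0.0279, -0.9744, 0.2250, 0.0000]
J4: z=[-0.0235, -0.1018, -0.9945] o=[0.0737, 0.3191, 0.0718] → [0.0455, 0.4353, -0.0456, -0.0235, -0.1018, -0.9945]
V = J·q̇ = [0.3575, 1.1471, -0.1427, 1.8706, -0.4728, -0.8699]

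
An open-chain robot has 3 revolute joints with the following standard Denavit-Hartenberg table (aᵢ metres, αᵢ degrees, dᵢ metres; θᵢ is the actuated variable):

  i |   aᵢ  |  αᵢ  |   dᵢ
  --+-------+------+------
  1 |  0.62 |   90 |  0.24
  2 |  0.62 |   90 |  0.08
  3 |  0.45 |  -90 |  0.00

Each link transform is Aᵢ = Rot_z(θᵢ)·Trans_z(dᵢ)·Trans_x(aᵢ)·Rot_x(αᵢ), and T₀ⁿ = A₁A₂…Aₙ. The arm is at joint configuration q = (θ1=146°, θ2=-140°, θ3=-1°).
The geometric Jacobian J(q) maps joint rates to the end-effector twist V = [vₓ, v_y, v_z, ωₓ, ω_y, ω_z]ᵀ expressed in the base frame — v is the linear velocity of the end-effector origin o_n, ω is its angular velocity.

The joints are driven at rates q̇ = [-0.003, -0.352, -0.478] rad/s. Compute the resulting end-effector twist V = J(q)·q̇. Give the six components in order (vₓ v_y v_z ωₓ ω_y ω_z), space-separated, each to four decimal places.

o_n = [0.2058, -0.0518, -0.4477]
J₁: ẑ×o_n = [0.0518, 0.2058, -0.0000], ω = ẑ
J2: z=[0.5592, 0.8290, 0.0000] o=[-0.5140, 0.3467, 0.2400] → [-0.5702, 0.3846, -0.8196, 0.5592, 0.8290, 0.0000]
J3: z=[0.5329, -0.3594, 0.7660] o=[-0.0755, 0.1474, -0.1585] → [0.2566, 0.3696, -0.0050, 0.5329, -0.3594, 0.7660]
V = J·q̇ = [0.0779, -0.3127, 0.2909, -0.4516, -0.1200, -0.3692]

0.0779 -0.3127 0.2909 -0.4516 -0.1200 -0.3692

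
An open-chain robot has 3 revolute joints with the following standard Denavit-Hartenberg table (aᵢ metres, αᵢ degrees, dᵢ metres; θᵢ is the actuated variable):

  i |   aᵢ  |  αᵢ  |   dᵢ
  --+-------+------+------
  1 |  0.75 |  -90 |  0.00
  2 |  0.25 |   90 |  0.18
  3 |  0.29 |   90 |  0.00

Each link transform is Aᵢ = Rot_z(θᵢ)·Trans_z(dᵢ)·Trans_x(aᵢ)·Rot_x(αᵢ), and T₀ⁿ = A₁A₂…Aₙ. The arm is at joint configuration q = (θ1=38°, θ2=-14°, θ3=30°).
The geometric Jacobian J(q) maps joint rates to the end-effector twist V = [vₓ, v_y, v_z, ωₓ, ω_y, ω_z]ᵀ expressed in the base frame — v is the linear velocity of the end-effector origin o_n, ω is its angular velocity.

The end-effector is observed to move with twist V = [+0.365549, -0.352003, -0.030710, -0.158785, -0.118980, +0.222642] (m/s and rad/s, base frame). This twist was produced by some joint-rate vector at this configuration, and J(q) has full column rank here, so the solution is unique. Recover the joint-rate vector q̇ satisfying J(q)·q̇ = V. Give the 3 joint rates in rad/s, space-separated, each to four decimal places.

-0.5730 0.0040 0.8200

o_n = [0.7741, 1.0172, 0.1212]
J₁: ẑ×o_n = [-1.0172, 0.7741, 0.0000], ω = ẑ
J2: z=[-0.6157, 0.7880, 0.0000] o=[0.5910, 0.4617, 0.0000] → [0.0955, 0.0746, -0.4863, -0.6157, 0.7880, 0.0000]
J3: z=[-0.1906, -0.1489, 0.9703] o=[0.6713, 0.7529, 0.0605] → [-0.2655, 0.1113, -0.0351, -0.1906, -0.1489, 0.9703]
q̇ = J⁺·V = [-0.5730, 0.0040, 0.8200]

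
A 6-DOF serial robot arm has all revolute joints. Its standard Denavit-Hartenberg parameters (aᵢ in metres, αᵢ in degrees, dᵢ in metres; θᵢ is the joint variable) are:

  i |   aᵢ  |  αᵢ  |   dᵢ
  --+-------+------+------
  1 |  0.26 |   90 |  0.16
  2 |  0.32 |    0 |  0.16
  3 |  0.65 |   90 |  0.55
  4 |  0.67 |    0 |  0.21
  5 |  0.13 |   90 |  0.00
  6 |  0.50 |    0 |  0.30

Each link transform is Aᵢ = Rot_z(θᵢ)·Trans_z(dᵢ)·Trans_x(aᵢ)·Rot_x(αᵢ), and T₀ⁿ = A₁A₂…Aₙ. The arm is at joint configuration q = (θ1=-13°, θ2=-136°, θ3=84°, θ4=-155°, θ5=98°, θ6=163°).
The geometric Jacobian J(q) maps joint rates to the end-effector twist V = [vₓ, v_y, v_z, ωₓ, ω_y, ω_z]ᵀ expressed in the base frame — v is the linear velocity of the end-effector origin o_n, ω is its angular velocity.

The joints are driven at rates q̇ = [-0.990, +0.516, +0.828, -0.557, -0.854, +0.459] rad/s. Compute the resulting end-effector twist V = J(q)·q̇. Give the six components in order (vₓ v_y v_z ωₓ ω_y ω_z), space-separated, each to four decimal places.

-0.5055 -0.4230 -0.6805 0.6064 -1.2628 0.1820

o_n = [-0.6084, -0.4296, 0.0324]
J₁: ẑ×o_n = [0.4296, -0.6084, 0.0000], ω = ẑ
J2: z=[-0.2250, -0.9744, 0.0000] o=[0.2533, -0.0585, 0.1600] → [0.1243, -0.0287, -0.7562, -0.2250, -0.9744, 0.0000]
J3: z=[-0.2250, -0.9744, 0.0000] o=[-0.0069, -0.1626, -0.0623] → [-0.0923, 0.0213, -0.5260, -0.2250, -0.9744, 0.0000]
J4: z=[-0.7678, 0.1773, -0.6157] o=[0.2593, -0.7885, -0.5745] → [0.3286, 1.0002, -0.1218, -0.7678, 0.1773, -0.6157]
J5: z=[-0.7678, 0.1773, -0.6157] o=[-0.2026, -0.3913, -0.2253] → [0.0221, 0.4477, 0.1013, -0.7678, 0.1773, -0.6157]
J6: z=[-0.3806, 0.6468, 0.6609] o=[-0.1356, -0.2949, -0.2811] → [0.2918, -0.1932, 0.3571, -0.3806, 0.6468, 0.6609]
V = J·q̇ = [-0.5055, -0.4230, -0.6805, 0.6064, -1.2628, 0.1820]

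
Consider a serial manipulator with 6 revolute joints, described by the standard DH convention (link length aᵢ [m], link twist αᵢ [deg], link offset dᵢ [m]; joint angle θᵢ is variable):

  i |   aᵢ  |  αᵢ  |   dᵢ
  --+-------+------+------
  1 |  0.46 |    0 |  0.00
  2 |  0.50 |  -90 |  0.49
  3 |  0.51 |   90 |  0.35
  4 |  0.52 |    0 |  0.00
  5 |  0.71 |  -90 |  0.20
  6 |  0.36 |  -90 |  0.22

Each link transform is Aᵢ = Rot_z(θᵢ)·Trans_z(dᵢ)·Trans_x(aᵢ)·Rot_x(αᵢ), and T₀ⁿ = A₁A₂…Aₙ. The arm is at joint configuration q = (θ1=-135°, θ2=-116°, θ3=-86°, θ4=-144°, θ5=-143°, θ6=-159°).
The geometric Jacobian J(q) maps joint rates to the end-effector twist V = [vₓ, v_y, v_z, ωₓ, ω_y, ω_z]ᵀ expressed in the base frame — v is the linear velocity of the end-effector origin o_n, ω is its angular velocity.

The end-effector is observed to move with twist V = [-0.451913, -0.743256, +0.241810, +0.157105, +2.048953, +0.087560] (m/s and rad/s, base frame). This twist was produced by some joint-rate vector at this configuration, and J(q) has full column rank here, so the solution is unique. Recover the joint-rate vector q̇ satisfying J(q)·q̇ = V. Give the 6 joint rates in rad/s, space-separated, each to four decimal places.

o_n = [-0.8218, -0.3154, 0.5012]
J₁: ẑ×o_n = [0.3154, -0.8218, 0.0000], ω = ẑ
J2: z=[0.0000, 0.0000, 1.0000] o=[-0.3253, -0.3253, 0.0000] → [-0.0099, -0.4965, 0.0000, 0.0000, 0.0000, 1.0000]
J3: z=[-0.9455, -0.3256, 0.0000] o=[-0.4881, 0.1475, 0.4900] → [-0.0037, 0.0106, 0.3290, -0.9455, -0.3256, 0.0000]
J4: z=[0.3248, -0.9432, 0.0698] o=[-0.8306, 0.0672, 0.9988] → [0.4960, 0.1622, -0.1160, 0.3248, -0.9432, 0.0698]
J5: z=[0.3248, -0.9432, 0.0698] o=[-0.5320, 0.1389, 0.5791] → [0.1051, 0.0051, -0.4209, 0.3248, -0.9432, 0.0698]
J6: z=[-0.2547, -0.1583, -0.9540] o=[-1.1138, -0.2571, 0.8001] → [-0.0084, -0.3547, 0.0611, -0.2547, -0.1583, -0.9540]
q̇ = J⁺·V = [0.3640, 0.2600, -0.9390, -0.9270, -0.9920, 0.4220]

0.3640 0.2600 -0.9390 -0.9270 -0.9920 0.4220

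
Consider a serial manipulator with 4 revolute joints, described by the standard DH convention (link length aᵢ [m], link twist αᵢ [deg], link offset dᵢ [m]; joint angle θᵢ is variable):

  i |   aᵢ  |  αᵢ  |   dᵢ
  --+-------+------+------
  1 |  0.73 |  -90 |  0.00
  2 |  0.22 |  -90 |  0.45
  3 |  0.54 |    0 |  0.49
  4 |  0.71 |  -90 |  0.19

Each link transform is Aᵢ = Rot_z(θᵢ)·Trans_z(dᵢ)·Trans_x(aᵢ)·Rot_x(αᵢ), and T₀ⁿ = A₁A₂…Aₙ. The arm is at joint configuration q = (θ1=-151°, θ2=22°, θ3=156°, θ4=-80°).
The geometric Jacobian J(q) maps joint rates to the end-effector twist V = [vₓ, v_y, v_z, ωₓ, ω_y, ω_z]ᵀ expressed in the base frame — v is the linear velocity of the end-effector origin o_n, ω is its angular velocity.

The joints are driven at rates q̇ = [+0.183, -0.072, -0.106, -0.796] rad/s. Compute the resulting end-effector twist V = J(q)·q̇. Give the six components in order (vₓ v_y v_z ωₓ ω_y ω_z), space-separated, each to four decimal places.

o_n = [-0.5556, 0.2163, -0.5924]
J₁: ẑ×o_n = [-0.2163, -0.5556, 0.0000], ω = ẑ
J2: z=[0.4848, -0.8746, 0.0000] o=[-0.6385, -0.3539, 0.0000] → [0.5182, 0.2872, 0.3489, 0.4848, -0.8746, 0.0000]
J3: z=[0.3276, 0.1816, -0.9272] o=[-0.5987, -0.8464, -0.0824] → [0.8927, 0.1272, 0.3403, 0.3276, 0.1816, -0.9272]
J4: z=[0.3276, 0.1816, -0.9272] o=[-0.1446, -0.3435, -0.3519] → [0.4754, 0.4599, 0.2581, 0.3276, 0.1816, -0.9272]
V = J·q̇ = [-0.5499, -0.5019, -0.2666, -0.3304, -0.1008, 1.0193]

-0.5499 -0.5019 -0.2666 -0.3304 -0.1008 1.0193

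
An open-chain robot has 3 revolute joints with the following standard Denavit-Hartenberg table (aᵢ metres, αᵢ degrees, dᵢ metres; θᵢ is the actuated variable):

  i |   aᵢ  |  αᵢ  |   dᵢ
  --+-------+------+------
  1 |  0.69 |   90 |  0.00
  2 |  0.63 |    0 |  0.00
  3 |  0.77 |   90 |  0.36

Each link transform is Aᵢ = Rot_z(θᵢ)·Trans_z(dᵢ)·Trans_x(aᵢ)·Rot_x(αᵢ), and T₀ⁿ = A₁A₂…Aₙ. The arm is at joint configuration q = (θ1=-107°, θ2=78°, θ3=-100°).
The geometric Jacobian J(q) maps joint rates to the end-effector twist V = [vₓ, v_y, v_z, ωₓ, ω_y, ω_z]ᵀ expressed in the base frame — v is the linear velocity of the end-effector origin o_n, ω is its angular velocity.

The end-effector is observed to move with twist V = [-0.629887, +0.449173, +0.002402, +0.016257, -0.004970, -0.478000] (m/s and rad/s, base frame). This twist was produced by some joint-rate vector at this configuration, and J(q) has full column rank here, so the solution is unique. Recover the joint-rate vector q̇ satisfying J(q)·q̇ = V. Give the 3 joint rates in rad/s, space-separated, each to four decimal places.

-0.4780 0.1110 -0.1280

o_n = [-0.7930, -1.3626, 0.3278]
J₁: ẑ×o_n = [1.3626, -0.7930, 0.0000], ω = ẑ
J2: z=[-0.9563, 0.2924, 0.0000] o=[-0.2017, -0.6599, 0.0000] → [0.0958, 0.3135, 0.8449, -0.9563, 0.2924, 0.0000]
J3: z=[-0.9563, 0.2924, 0.0000] o=[-0.2400, -0.7851, 0.6162] → [-0.0843, -0.2758, 0.7139, -0.9563, 0.2924, 0.0000]
q̇ = J⁺·V = [-0.4780, 0.1110, -0.1280]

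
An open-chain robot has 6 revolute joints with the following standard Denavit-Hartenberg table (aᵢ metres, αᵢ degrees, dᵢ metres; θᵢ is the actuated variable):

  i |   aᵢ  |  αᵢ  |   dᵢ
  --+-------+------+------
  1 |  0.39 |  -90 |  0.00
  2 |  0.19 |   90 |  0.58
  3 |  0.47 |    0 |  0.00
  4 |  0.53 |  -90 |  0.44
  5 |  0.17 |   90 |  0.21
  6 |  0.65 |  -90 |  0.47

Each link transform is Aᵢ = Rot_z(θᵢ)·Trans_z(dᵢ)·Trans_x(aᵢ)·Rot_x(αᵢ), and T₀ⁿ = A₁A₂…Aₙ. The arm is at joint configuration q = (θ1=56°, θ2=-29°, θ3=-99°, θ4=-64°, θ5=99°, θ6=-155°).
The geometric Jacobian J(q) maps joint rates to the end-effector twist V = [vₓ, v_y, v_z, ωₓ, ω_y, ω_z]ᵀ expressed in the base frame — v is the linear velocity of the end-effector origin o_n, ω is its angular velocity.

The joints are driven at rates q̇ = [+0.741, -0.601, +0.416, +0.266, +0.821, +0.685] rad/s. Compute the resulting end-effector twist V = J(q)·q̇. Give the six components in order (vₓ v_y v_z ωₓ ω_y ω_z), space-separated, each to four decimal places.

o_n = [-0.3319, -0.7284, 0.2385]
J₁: ẑ×o_n = [0.7284, -0.3319, 0.0000], ω = ẑ
J2: z=[-0.8290, 0.5592, 0.0000] o=[0.2181, 0.3233, 0.0000] → [0.1334, 0.1977, 1.1794, -0.8290, 0.5592, 0.0000]
J3: z=[-0.2711, -0.4019, 0.8746] o=[-0.1698, 0.7854, 0.0921] → [1.2652, -0.1020, 0.3453, -0.2711, -0.4019, 0.8746]
J4: z=[-0.2711, -0.4019, 0.8746] o=[0.1791, 0.4725, 0.0565] → [0.9772, -0.3975, 0.1202, -0.2711, -0.4019, 0.8746]
J5: z=[0.9358, -0.3228, 0.1417] o=[-0.0596, -0.1585, 0.1956] → [0.0669, -0.0788, -0.6212, 0.9358, -0.3228, 0.1417]
J6: z=[-0.1801, -0.7835, -0.5947] o=[0.1884, -0.1360, 0.0908] → [-0.4680, 0.3360, -0.3009, -0.1801, -0.7835, -0.5947]
V = J·q̇ = [0.9801, -0.3474, -1.2493, 0.9583, -1.4119, 1.0465]

0.9801 -0.3474 -1.2493 0.9583 -1.4119 1.0465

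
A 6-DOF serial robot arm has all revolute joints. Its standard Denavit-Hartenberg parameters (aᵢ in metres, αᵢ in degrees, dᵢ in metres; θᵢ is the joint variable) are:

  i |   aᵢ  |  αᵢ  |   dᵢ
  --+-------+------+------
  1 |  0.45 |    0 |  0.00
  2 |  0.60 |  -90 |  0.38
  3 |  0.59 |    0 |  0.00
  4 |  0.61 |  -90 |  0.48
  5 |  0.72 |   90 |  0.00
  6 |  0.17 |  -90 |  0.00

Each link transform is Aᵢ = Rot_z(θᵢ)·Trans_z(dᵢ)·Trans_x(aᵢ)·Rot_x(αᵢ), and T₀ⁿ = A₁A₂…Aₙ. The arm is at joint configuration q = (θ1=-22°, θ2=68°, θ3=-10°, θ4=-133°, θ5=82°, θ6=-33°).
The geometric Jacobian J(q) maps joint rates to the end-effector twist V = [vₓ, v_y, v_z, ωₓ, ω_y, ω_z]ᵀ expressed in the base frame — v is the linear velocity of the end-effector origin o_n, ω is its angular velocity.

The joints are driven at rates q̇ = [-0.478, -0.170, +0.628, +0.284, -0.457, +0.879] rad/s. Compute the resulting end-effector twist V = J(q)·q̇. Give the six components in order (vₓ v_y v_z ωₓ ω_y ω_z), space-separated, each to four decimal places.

0.1280 -0.5263 0.5595 -1.4180 0.0206 -0.4891

o_n = [1.0631, -0.0384, 0.8479]
J₁: ẑ×o_n = [0.0384, 1.0631, -0.0000], ω = ẑ
J2: z=[0.0000, 0.0000, 1.0000] o=[0.4172, -0.1686, 0.0000] → [-0.1302, 0.6459, 0.0000, 0.0000, 0.0000, 1.0000]
J3: z=[-0.7193, 0.6947, 0.0000] o=[0.8340, 0.2630, 0.3800] → [0.3250, 0.3366, 0.0577, -0.7193, 0.6947, 0.0000]
J4: z=[-0.7193, 0.6947, 0.0000] o=[1.2376, 0.6810, 0.4825] → [0.2538, 0.2629, 0.6388, -0.7193, 0.6947, 0.0000]
J5: z=[0.4181, 0.4329, 0.7986] o=[0.5540, 0.6640, 0.8496] → [0.5602, 0.4073, -0.5141, 0.4181, 0.4329, 0.7986]
J6: z=[-0.6495, -0.4722, 0.5960] o=[1.0112, 0.1111, 0.9099] → [0.1184, -0.0094, 0.1216, -0.6495, -0.4722, 0.5960]
V = J·q̇ = [0.1280, -0.5263, 0.5595, -1.4180, 0.0206, -0.4891]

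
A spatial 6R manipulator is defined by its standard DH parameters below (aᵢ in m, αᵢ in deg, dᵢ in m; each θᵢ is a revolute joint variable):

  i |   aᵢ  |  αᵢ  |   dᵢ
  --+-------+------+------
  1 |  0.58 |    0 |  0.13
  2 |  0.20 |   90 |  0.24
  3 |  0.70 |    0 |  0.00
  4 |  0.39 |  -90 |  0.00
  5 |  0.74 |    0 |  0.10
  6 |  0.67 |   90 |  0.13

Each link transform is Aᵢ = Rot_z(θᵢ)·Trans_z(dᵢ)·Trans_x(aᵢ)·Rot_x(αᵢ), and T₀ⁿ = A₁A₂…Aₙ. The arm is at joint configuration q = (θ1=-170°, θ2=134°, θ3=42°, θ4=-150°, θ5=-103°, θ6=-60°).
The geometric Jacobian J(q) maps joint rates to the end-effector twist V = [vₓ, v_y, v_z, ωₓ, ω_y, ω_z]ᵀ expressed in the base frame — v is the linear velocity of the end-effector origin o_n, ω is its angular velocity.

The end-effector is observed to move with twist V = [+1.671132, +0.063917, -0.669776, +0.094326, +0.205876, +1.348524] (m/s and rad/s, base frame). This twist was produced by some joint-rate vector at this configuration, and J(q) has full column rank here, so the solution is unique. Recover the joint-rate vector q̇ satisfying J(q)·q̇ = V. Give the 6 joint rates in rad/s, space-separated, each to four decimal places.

0.6520 0.6820 0.0950 -0.3170 0.9490 -0.9960

o_n = [-0.2462, -1.4702, 1.1641]
J₁: ẑ×o_n = [1.4702, -0.2462, 0.0000], ω = ẑ
J2: z=[0.0000, 0.0000, 1.0000] o=[-0.5712, -0.1007, 0.1300] → [1.3695, 0.3250, -0.0000, 0.0000, 0.0000, 1.0000]
J3: z=[-0.5878, -0.8090, 0.0000] o=[-0.4094, -0.2183, 0.3700] → [-0.6424, 0.4668, 0.8679, -0.5878, -0.8090, 0.0000]
J4: z=[-0.5878, -0.8090, 0.0000] o=[0.0115, -0.5240, 0.8384] → [-0.2635, 0.1914, 0.3477, -0.5878, -0.8090, 0.0000]
J5: z=[0.7694, -0.5590, -0.3090] o=[-0.0860, -0.4532, 0.4675] → [-0.7037, -0.4865, -0.8720, 0.7694, -0.5590, -0.3090]
J6: z=[0.7694, -0.5590, -0.3090] o=[-0.3913, -1.1227, 0.5949] → [-0.4256, -0.4828, -0.1863, 0.7694, -0.5590, -0.3090]
q̇ = J⁺·V = [0.6520, 0.6820, 0.0950, -0.3170, 0.9490, -0.9960]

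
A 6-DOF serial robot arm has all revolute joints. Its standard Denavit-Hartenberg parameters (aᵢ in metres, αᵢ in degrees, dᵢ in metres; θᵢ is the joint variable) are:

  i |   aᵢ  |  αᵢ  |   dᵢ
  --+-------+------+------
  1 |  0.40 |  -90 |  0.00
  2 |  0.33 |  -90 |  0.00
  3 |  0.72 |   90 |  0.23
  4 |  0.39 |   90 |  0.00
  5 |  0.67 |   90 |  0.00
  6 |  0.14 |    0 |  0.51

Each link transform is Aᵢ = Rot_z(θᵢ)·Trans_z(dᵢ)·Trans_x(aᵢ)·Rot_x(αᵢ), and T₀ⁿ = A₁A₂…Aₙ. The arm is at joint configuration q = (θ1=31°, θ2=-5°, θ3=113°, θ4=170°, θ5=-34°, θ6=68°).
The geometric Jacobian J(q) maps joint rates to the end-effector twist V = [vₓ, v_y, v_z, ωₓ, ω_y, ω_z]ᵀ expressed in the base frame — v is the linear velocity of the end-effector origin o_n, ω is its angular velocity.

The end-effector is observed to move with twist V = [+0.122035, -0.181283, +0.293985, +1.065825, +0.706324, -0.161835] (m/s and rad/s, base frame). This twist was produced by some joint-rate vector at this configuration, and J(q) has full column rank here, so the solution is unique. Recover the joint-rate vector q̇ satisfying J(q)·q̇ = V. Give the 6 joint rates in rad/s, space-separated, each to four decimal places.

-0.7610 0.0190 -0.5230 0.3890 -0.0590 -0.9840

o_n = [-0.1488, 0.2343, -0.5175]
J₁: ẑ×o_n = [-0.2343, -0.1488, 0.0000], ω = ẑ
J2: z=[-0.5150, 0.8572, 0.0000] o=[0.3429, 0.2060, 0.0000] → [-0.4436, -0.2665, 0.4069, -0.5150, 0.8572, 0.0000]
J3: z=[0.0747, 0.0449, -0.9962] o=[0.6247, 0.3753, 0.0288] → [-0.1650, 0.8113, 0.0242, 0.0747, 0.0449, -0.9962]
J4: z=[0.9873, 0.1374, 0.0802] o=[0.7430, -0.3268, -0.2249] → [-0.0852, 0.2173, 0.6765, 0.9873, 0.1374, 0.0802]
J5: z=[0.0980, -0.1276, -0.9870] o=[0.6941, 0.0563, -0.2793] → [0.2061, 0.8552, -0.0901, 0.0980, -0.1276, -0.9870]
J6: z=[-0.7484, -0.6632, 0.0115] o=[0.2546, 0.5504, -0.3868] → [0.0903, -0.1024, -0.0309, -0.7484, -0.6632, 0.0115]
q̇ = J⁺·V = [-0.7610, 0.0190, -0.5230, 0.3890, -0.0590, -0.9840]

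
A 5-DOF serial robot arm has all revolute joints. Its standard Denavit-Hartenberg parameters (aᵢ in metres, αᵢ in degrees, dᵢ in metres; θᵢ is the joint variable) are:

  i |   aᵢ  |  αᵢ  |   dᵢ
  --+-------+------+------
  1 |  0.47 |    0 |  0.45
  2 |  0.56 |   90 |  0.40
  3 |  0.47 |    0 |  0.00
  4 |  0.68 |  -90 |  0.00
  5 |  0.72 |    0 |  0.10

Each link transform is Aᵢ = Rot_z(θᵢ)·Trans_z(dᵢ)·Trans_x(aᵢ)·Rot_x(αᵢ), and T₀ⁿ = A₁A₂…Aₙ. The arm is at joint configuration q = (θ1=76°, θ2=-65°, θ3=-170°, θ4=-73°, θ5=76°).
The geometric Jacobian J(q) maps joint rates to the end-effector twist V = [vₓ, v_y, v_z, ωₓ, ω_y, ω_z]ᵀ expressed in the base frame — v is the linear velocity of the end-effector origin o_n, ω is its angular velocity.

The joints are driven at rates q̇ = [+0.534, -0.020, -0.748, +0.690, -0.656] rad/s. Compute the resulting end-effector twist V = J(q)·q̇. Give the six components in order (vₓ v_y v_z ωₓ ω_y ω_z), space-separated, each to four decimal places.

-0.7604 -0.3550 0.7822 0.5627 0.1685 0.8118

o_n = [-0.3924, 1.0694, 1.4841]
J₁: ẑ×o_n = [-1.0694, -0.3924, 0.0000], ω = ẑ
J2: z=[0.0000, 0.0000, 1.0000] o=[0.1137, 0.4560, 0.4500] → [-0.6133, -0.5061, 0.0000, 0.0000, 0.0000, 1.0000]
J3: z=[0.1908, -0.9816, 0.0000] o=[0.6634, 0.5629, 0.8500] → [-0.6224, -0.1210, -0.9398, 0.1908, -0.9816, 0.0000]
J4: z=[0.1908, -0.9816, 0.0000] o=[0.2091, 0.4746, 0.7684] → [-0.7025, -0.1366, -0.4769, 0.1908, -0.9816, 0.0000]
J5: z=[-0.8746, -0.1700, -0.4540] o=[-0.0940, 0.4157, 1.3743] → [0.2781, 0.2315, -0.6225, -0.8746, -0.1700, -0.4540]
V = J·q̇ = [-0.7604, -0.3550, 0.7822, 0.5627, 0.1685, 0.8118]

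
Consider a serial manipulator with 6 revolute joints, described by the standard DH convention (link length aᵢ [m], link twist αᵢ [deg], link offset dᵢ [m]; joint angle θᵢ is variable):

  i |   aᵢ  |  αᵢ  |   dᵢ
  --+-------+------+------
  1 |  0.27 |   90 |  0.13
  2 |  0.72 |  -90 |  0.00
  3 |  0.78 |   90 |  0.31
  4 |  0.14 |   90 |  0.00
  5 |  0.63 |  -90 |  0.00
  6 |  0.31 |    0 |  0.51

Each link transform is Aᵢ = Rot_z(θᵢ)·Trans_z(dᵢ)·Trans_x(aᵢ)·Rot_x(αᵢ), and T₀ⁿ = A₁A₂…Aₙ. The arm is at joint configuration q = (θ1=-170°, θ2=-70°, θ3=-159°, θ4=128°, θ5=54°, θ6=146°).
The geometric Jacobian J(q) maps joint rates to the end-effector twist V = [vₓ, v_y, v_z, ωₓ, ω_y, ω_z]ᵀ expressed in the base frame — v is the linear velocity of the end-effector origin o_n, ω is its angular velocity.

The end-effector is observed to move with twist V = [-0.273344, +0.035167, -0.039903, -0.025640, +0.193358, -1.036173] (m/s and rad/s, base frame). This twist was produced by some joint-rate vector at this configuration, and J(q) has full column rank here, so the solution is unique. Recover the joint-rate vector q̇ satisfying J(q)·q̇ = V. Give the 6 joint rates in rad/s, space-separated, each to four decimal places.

o_n = [-0.3169, -0.3800, 0.3044]
J₁: ẑ×o_n = [0.3800, -0.3169, 0.0000], ω = ẑ
J2: z=[-0.1736, 0.9848, 0.0000] o=[-0.2659, -0.0469, 0.1300] → [0.1717, 0.0303, 0.1081, -0.1736, 0.9848, 0.0000]
J3: z=[-0.9254, -0.1632, 0.3420] o=[-0.5084, -0.0896, -0.5466] → [-0.0395, 0.8530, 0.3000, -0.9254, -0.1632, 0.3420]
J4: z=[0.2828, -0.8981, 0.3368] o=[-0.5986, 0.1783, 0.2437] → [0.1335, 0.0777, 0.0950, 0.2828, -0.8981, 0.3368]
J5: z=[-0.3710, 0.2213, 0.9019] o=[-0.7224, 0.1251, 0.2058] → [0.4774, 0.4022, 0.0977, -0.3710, 0.2213, 0.9019]
J6: z=[0.8818, -0.2205, 0.4169] o=[-0.9058, -0.4734, 0.2773] → [-0.0449, 0.2216, 0.2121, 0.8818, -0.2205, 0.4169]
q̇ = J⁺·V = [-0.7900, 0.4280, -0.1260, 0.2880, -0.2130, -0.2590]

-0.7900 0.4280 -0.1260 0.2880 -0.2130 -0.2590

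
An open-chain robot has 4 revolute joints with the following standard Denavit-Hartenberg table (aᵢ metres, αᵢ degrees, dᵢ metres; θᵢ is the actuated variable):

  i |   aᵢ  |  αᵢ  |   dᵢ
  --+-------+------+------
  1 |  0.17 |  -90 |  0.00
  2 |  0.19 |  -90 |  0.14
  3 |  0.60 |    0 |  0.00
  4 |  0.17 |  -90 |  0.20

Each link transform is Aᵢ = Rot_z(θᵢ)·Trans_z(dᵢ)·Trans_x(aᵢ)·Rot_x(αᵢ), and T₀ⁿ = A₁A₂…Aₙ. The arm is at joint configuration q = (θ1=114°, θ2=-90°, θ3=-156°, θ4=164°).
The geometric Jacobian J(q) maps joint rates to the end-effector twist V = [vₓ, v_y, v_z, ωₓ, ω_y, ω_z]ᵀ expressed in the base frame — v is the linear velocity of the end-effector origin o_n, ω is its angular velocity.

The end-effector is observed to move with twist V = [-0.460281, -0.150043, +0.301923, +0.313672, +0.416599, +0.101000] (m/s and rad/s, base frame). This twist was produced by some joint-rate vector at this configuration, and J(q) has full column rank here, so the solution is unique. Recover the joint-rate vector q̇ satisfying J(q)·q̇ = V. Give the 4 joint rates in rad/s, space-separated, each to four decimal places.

o_n = [-0.4797, 0.1914, -0.1898]
J₁: ẑ×o_n = [-0.1914, -0.4797, 0.0000], ω = ẑ
J2: z=[-0.9135, -0.4067, 0.0000] o=[-0.0691, 0.1553, 0.0000] → [0.0772, -0.1734, -0.2000, -0.9135, -0.4067, 0.0000]
J3: z=[-0.4067, 0.9135, -0.0000] o=[-0.1970, 0.0984, 0.1900] → [-0.3469, -0.1545, 0.2204, -0.4067, 0.9135, -0.0000]
J4: z=[-0.4067, 0.9135, -0.0000] o=[-0.4200, -0.0009, -0.3581] → [0.1538, 0.0685, -0.0237, -0.4067, 0.9135, -0.0000]
q̇ = J⁺·V = [0.1010, -0.4560, 0.8880, -0.6350]

0.1010 -0.4560 0.8880 -0.6350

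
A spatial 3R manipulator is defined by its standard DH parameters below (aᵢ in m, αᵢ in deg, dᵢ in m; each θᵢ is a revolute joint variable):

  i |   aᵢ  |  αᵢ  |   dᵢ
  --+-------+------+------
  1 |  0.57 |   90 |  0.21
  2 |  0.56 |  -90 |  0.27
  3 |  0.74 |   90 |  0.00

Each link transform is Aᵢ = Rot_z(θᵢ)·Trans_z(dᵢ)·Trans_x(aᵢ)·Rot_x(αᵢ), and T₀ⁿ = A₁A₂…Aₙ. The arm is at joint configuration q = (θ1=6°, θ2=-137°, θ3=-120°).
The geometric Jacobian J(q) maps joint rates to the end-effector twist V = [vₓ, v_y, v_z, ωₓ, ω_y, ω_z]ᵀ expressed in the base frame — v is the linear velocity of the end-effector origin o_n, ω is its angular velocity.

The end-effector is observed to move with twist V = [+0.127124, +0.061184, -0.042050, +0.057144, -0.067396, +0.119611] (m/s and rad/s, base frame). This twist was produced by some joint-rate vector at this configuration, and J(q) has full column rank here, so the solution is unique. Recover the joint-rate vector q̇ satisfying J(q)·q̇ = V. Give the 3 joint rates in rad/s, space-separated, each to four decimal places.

o_n = [0.5239, -0.8608, 0.0804]
J₁: ẑ×o_n = [0.8608, 0.5239, -0.0000], ω = ẑ
J2: z=[0.1045, -0.9945, 0.0000] o=[0.5669, 0.0596, 0.2100] → [0.1289, 0.0135, -0.1390, 0.1045, -0.9945, 0.0000]
J3: z=[0.6783, 0.0713, -0.7314] o=[0.1878, -0.2518, -0.1719] → [-0.4275, -0.4170, -0.4371, 0.6783, 0.0713, -0.7314]
q̇ = J⁺·V = [0.1730, 0.0730, 0.0730]

0.1730 0.0730 0.0730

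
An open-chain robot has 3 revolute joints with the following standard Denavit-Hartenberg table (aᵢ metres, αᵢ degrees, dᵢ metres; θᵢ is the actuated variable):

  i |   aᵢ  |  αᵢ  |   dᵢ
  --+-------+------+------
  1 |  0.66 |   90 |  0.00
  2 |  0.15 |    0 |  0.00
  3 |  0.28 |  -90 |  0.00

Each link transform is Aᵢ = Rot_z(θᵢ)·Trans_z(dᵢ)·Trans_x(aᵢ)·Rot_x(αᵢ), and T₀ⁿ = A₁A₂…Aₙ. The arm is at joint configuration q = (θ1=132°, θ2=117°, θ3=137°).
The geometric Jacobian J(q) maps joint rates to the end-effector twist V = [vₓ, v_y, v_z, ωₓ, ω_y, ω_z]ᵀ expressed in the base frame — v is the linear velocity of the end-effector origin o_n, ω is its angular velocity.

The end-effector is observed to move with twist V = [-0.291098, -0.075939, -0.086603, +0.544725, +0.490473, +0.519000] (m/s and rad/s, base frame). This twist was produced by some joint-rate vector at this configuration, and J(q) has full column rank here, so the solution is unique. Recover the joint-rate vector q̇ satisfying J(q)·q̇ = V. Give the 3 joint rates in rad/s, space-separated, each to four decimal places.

o_n = [-0.3444, 0.3825, -0.1355]
J₁: ẑ×o_n = [-0.3825, -0.3444, 0.0000], ω = ẑ
J2: z=[0.7431, 0.6691, 0.0000] o=[-0.4416, 0.4905, 0.0000] → [-0.0907, 0.1007, -0.1453, 0.7431, 0.6691, 0.0000]
J3: z=[0.7431, 0.6691, 0.0000] o=[-0.3961, 0.4399, 0.1337] → [-0.1801, 0.2000, -0.0772, 0.7431, 0.6691, 0.0000]
q̇ = J⁺·V = [0.5190, 0.4410, 0.2920]

0.5190 0.4410 0.2920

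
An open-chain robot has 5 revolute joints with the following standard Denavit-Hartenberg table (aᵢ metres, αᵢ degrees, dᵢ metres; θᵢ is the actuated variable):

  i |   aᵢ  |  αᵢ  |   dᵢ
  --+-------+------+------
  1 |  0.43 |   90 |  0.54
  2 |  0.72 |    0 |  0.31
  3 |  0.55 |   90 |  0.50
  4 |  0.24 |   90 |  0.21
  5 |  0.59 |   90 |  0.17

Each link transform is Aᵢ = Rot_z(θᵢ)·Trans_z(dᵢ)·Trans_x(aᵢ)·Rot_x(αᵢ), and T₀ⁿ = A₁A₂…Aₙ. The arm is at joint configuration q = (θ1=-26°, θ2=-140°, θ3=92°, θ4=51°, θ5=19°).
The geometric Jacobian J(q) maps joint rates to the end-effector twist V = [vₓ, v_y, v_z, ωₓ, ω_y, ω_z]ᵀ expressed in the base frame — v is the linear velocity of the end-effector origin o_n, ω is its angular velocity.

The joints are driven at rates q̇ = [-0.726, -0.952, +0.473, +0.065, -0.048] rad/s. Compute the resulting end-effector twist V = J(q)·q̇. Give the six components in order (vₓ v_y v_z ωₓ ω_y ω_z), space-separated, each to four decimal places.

o_n = [-0.2456, -1.3523, -1.0719]
J₁: ẑ×o_n = [1.3523, -0.2456, 0.0000], ω = ẑ
J2: z=[-0.4384, -0.8988, 0.0000] o=[0.3865, -0.1885, 0.5400] → [1.4488, -0.7066, -0.0580, -0.4384, -0.8988, 0.0000]
J3: z=[-0.4384, -0.8988, 0.0000] o=[-0.2451, -0.2253, 0.0772] → [1.0328, -0.5037, 0.4936, -0.4384, -0.8988, 0.0000]
J4: z=[-0.6679, 0.3258, -0.6691] o=[-0.1336, -0.8361, -0.3315] → [-0.5866, -0.4195, 0.3813, -0.6679, 0.3258, -0.6691]
J5: z=[0.7433, 0.3377, -0.5775] o=[-0.2647, -0.9796, -0.5843] → [-0.3799, 0.3514, -0.2834, 0.7433, 0.3377, -0.5775]
V = J·q̇ = [-1.8923, 0.5686, 0.3270, 0.1309, 0.4355, -0.7418]

-1.8923 0.5686 0.3270 0.1309 0.4355 -0.7418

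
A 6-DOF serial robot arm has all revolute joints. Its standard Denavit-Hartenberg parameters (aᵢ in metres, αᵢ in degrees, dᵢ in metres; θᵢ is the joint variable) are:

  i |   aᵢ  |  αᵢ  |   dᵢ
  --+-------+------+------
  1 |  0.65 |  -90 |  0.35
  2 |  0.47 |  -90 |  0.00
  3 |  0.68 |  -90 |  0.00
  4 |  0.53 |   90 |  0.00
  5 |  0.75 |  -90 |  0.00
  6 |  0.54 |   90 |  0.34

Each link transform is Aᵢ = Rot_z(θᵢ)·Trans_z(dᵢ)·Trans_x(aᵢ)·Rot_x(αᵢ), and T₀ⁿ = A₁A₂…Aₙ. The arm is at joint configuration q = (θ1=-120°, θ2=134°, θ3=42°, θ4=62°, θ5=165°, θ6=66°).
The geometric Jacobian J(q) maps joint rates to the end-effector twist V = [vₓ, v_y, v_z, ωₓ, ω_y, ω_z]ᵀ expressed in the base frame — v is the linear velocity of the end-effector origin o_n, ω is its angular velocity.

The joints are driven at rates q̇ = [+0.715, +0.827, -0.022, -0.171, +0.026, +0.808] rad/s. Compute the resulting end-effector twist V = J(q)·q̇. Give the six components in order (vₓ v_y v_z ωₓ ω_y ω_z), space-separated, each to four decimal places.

0.1232 -0.1868 -0.0039 1.6367 -0.3339 0.4187

o_n = [-0.0241, -0.1404, 0.1106]
J₁: ẑ×o_n = [0.1404, -0.0241, 0.0000], ω = ẑ
J2: z=[0.8660, -0.5000, 0.0000] o=[-0.3250, -0.5629, 0.3500] → [0.1197, 0.2074, 0.5163, 0.8660, -0.5000, 0.0000]
J3: z=[0.3597, 0.6230, 0.6947] o=[-0.1618, -0.2802, 0.0119] → [-0.0356, 0.0602, -0.0355, 0.3597, 0.6230, 0.6947]
J4: z=[-0.8760, -0.0310, 0.4813] o=[-0.3803, 0.2513, -0.3516] → [0.1743, 0.5763, 0.3542, -0.8760, -0.0310, 0.4813]
J5: z=[-0.1149, 0.9826, -0.1459] o=[-0.6286, 0.1543, -0.8097] → [0.8613, 0.0176, -0.5601, -0.1149, 0.9826, -0.1459]
J6: z=[0.9674, 0.0773, -0.2412] o=[-0.4592, 0.2809, -0.0901] → [-0.0861, -0.2991, -0.4413, 0.9674, 0.0773, -0.2412]
V = J·q̇ = [0.1232, -0.1868, -0.0039, 1.6367, -0.3339, 0.4187]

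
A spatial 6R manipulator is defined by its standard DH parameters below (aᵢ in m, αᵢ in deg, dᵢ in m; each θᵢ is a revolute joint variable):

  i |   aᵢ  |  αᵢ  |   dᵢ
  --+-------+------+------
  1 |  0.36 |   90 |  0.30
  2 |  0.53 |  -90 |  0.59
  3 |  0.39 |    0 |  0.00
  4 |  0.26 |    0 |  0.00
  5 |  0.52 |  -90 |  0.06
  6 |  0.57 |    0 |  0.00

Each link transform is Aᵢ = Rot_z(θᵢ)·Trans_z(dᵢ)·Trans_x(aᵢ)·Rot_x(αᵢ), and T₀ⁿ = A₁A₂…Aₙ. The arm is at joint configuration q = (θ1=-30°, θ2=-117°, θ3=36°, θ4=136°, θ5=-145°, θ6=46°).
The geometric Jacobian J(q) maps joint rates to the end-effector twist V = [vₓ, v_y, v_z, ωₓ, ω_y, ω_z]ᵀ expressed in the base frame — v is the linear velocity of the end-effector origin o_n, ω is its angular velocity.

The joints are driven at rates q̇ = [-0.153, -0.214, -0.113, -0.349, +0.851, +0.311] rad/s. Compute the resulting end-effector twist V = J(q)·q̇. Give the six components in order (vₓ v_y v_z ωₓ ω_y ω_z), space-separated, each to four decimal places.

0.0227 0.4869 0.4665 0.6012 0.2200 -0.2038

o_n = [-0.4648, 0.3737, -0.7922]
J₁: ẑ×o_n = [-0.3737, -0.4648, 0.0000], ω = ẑ
J2: z=[-0.5000, -0.8660, 0.0000] o=[0.3118, -0.1800, 0.3000] → [0.9459, -0.5461, -0.9494, -0.5000, -0.8660, 0.0000]
J3: z=[0.7716, -0.4455, -0.4540] o=[-0.1916, -0.5706, -0.1722] → [0.7049, 0.6024, 0.6070, 0.7716, -0.4455, -0.4540]
J4: z=[0.7716, -0.4455, -0.4540] o=[-0.2010, -0.3005, -0.4534] → [0.4570, 0.3812, 0.4028, 0.7716, -0.4455, -0.4540]
J5: z=[0.7716, -0.4455, -0.4540] o=[-0.0817, -0.3276, -0.2240] → [0.5716, 0.6124, 0.3705, 0.7716, -0.4455, -0.4540]
J6: z=[0.6240, 0.6686, 0.4045] o=[-0.0995, -0.0447, -0.6640] → [-0.2550, -0.0677, 0.5053, 0.6240, 0.6686, 0.4045]
V = J·q̇ = [0.0227, 0.4869, 0.4665, 0.6012, 0.2200, -0.2038]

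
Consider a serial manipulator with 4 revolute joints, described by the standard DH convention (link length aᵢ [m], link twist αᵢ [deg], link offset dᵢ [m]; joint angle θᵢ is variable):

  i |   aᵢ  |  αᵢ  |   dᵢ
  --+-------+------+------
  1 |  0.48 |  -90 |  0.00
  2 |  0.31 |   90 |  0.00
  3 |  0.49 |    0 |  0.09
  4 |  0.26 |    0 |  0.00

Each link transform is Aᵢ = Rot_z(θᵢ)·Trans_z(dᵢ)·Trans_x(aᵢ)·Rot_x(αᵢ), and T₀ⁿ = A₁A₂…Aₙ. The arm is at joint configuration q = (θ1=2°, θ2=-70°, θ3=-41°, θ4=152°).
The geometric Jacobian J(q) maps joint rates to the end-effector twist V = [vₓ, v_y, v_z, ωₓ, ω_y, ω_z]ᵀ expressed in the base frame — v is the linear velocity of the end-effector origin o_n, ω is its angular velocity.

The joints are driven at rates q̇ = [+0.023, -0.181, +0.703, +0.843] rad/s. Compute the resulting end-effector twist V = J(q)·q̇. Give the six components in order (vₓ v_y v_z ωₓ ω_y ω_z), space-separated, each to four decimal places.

o_n = [0.5985, -0.0579, 0.5820]
J₁: ẑ×o_n = [0.0579, 0.5985, -0.0000], ω = ẑ
J2: z=[-0.0349, 0.9994, 0.0000] o=[0.4797, 0.0168, 0.0000] → [0.5817, 0.0203, -0.1161, -0.0349, 0.9994, 0.0000]
J3: z=[-0.9391, -0.0328, 0.3420] o=[0.5857, 0.0205, 0.2913] → [0.0173, 0.2774, 0.0740, -0.9391, -0.0328, 0.3420]
J4: z=[-0.9391, -0.0328, 0.3420] o=[0.6388, -0.2994, 0.6696] → [-0.0797, -0.0960, -0.2281, -0.9391, -0.0328, 0.3420]
V = J·q̇ = [-0.1590, 0.1242, -0.1193, -1.4456, -0.2316, 0.5518]

-0.1590 0.1242 -0.1193 -1.4456 -0.2316 0.5518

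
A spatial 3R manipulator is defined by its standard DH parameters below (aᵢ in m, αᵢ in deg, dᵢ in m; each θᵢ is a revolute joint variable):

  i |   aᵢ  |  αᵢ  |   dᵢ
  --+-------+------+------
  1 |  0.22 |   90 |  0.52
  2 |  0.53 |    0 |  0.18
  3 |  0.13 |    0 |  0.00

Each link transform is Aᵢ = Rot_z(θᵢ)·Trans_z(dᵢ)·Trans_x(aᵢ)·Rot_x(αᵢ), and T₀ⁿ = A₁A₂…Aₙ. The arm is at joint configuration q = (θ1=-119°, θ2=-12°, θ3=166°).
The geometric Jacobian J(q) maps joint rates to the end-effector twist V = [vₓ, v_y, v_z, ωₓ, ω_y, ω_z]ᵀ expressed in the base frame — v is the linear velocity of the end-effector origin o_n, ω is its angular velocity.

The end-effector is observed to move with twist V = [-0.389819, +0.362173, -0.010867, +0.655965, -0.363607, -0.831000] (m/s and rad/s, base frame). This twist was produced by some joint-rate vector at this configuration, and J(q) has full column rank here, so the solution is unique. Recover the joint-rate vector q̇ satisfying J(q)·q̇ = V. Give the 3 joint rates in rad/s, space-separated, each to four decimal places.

o_n = [-0.4588, -0.4564, 0.4668]
J₁: ẑ×o_n = [0.4564, -0.4588, 0.0000], ω = ẑ
J2: z=[-0.8746, 0.4848, 0.0000] o=[-0.1067, -0.1924, 0.5200] → [-0.0258, -0.0465, 0.4016, -0.8746, 0.4848, 0.0000]
J3: z=[-0.8746, 0.4848, 0.0000] o=[-0.5154, -0.5586, 0.4098] → [0.0276, 0.0498, -0.1168, -0.8746, 0.4848, 0.0000]
q̇ = J⁺·V = [-0.8310, -0.1900, -0.5600]

-0.8310 -0.1900 -0.5600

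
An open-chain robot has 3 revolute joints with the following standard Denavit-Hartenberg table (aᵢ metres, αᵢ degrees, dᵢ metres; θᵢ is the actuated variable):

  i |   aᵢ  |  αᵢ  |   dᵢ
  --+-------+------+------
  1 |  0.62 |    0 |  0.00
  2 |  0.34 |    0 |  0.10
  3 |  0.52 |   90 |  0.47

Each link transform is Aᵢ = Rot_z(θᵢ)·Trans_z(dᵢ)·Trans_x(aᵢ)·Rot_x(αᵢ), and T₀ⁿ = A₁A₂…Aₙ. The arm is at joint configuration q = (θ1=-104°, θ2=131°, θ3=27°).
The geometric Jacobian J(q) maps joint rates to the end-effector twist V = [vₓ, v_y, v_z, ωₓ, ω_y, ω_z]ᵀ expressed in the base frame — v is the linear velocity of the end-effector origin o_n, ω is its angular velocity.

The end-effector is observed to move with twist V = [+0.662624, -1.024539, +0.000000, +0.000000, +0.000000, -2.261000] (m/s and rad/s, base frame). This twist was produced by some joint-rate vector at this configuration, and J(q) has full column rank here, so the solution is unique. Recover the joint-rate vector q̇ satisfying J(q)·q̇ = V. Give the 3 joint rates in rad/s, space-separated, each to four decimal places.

o_n = [0.4586, -0.0265, 0.5700]
J₁: ẑ×o_n = [0.0265, 0.4586, -0.0000], ω = ẑ
J2: z=[0.0000, 0.0000, 1.0000] o=[-0.1500, -0.6016, 0.0000] → [-0.5750, 0.6086, 0.0000, 0.0000, 0.0000, 1.0000]
J3: z=[0.0000, 0.0000, 1.0000] o=[0.1530, -0.4472, 0.1000] → [-0.4207, 0.3056, 0.0000, 0.0000, 0.0000, 1.0000]
q̇ = J⁺·V = [-0.8730, -0.6600, -0.7280]

-0.8730 -0.6600 -0.7280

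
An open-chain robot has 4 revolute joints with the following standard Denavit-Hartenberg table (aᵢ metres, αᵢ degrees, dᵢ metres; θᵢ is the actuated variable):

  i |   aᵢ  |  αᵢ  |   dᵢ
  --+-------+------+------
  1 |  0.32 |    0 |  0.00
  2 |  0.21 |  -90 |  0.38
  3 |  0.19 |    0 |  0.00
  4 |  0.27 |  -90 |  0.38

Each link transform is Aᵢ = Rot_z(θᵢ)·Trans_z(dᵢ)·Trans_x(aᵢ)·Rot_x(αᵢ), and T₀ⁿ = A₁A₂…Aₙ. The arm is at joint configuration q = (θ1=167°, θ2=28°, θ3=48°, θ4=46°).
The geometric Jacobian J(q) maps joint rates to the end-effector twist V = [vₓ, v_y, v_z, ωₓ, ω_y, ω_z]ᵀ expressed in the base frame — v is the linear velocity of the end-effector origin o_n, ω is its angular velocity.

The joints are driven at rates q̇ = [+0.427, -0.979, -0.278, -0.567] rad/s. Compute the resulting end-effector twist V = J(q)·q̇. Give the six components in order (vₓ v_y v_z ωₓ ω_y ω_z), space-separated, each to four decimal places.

o_n = [-0.5209, -0.3774, -0.0305]
J₁: ẑ×o_n = [0.3774, -0.5209, 0.0000], ω = ẑ
J2: z=[0.0000, 0.0000, 1.0000] o=[-0.3118, 0.0720, 0.0000] → [0.4494, -0.2091, 0.0000, 0.0000, 0.0000, 1.0000]
J3: z=[0.2588, -0.9659, 0.0000] o=[-0.5146, 0.0176, 0.3800] → [0.3966, 0.1063, -0.1083, 0.2588, -0.9659, 0.0000]
J4: z=[0.2588, -0.9659, 0.0000] o=[-0.6374, -0.0153, 0.2388] → [0.2602, 0.0697, 0.0188, 0.2588, -0.9659, 0.0000]
V = J·q̇ = [-0.5366, -0.0868, 0.0194, -0.2187, 0.8162, -0.5520]

-0.5366 -0.0868 0.0194 -0.2187 0.8162 -0.5520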